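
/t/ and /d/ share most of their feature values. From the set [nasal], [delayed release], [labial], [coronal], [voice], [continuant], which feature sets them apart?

[voice]

/t/ (voiceless alveolar stop) and /d/ (voiced alveolar stop) agree on [-nasal], [-delayed release], [-labial], [+coronal], [-continuant]. They differ on [voice] (/t/ [-], /d/ [+]).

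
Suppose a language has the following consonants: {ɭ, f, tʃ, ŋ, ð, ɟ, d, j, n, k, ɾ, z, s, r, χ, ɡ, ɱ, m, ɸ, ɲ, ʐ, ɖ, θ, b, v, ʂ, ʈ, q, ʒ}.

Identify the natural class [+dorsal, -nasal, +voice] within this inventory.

ɟ, j, ɡ

Among the inventory, the [+dorsal] segments are /ŋ, ɟ, j, k, χ, ɡ, ɲ, q/.
Then [-nasal] gives /ɟ, j, k, χ, ɡ, q/.
Within that set, [+voice] leaves /ɟ, j, ɡ/.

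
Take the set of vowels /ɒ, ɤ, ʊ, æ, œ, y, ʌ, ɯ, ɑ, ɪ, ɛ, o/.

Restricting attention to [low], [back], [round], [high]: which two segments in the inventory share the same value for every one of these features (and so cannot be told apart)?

ʌ, ɤ

Both /ʌ/ and /ɤ/ are [−low], [+back], [−round], [−high]. Since the list omits [tense] — which does distinguish the mid back unrounded lax vowel from the mid back unrounded tense vowel — this pair collapses; all other pairs remain distinct.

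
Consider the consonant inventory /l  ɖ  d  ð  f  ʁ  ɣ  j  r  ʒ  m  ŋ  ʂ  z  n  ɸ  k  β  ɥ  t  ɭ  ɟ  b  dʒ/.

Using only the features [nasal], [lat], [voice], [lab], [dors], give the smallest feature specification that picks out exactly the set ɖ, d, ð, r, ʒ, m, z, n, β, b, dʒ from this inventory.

[+voice, -lat, -dors]

/ɖ, d, ð, r, ʒ, m, z, n, β, b, dʒ/ are all [+voice], [-lateral], [-dorsal], and no other segment in the inventory matches all three values. Dropping any one of them over-generates: [-lateral, -dorsal] alone would also admit /f, ʂ, ɸ, t/; [+voice, -dorsal] alone would also admit /l, ɭ/; [+voice, -lateral] alone would also admit /ʁ, ɣ, j, ŋ, …/. No other combination of two listed features picks out exactly this set either, so fewer than three features will not do.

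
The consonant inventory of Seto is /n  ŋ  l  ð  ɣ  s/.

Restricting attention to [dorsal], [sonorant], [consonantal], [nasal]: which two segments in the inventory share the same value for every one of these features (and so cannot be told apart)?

s, ð

On the given features, /s/ and /ð/ have an identical profile: [−dorsal], [−sonorant], [+consonantal], [−nasal]. No other two segments in the inventory coincide on all 4 features. (They do differ in [voice], [strident] and [distributed], which are not among the given features.)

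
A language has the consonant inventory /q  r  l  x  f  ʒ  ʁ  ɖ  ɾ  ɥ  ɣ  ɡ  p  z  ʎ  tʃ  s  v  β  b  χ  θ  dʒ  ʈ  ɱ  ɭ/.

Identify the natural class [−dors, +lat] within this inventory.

l, ɭ

Eliminate segments failing any feature: /q, x, ʁ, ɥ, ɣ, ɡ, ʎ, χ/ are [+dorsal]; /r, f, ʒ, ɖ, ɾ, p, z, tʃ, s, v, β, b, θ, dʒ, ʈ, ɱ/ are [−lateral]. The remaining /l, ɭ/ satisfy [−dorsal], [+lateral].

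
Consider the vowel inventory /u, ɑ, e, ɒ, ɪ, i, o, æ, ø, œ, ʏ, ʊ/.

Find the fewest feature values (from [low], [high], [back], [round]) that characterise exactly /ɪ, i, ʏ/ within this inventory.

[+high, -back]

The class [+high], [-back] has exactly /ɪ, i, ʏ/ as its extension in this inventory. No smaller conjunction from the listed features achieves this: [-back] alone would also admit /e, æ, ø, œ/; [+high] alone would also admit /u, ʊ/; and checking the remaining single features turns up none with this extension.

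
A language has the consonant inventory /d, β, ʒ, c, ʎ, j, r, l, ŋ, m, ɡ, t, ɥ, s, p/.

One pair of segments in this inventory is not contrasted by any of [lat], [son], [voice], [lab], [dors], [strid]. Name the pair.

/j/ (palatal glide) and /ŋ/ (velar nasal) are both [-lateral], [+sonorant], [+voice], [-labial], [+dorsal], [-strident], so none of the listed features separates them. (They do differ in [nasal], [continuant] and [back], which are not among the given features.) Every other pair in the inventory differs on at least one listed feature.

j, ŋ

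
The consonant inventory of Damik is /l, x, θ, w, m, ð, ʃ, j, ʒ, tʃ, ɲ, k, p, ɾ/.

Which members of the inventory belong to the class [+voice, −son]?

Eliminate segments failing any feature: /l, w, m, j, ɲ, ɾ/ are [+sonorant]; /x, θ, ʃ, tʃ, k, p/ are [−voice]. The remaining /ð, ʒ/ satisfy [+voice], [−sonorant].

ð, ʒ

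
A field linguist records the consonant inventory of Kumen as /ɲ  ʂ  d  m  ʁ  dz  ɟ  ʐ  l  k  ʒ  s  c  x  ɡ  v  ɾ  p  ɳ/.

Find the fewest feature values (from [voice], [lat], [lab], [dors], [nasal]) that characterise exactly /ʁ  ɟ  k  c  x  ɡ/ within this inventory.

[-nasal, +dors]

The class [-nasal], [+dorsal] has exactly /ʁ, ɟ, k, c, x, ɡ/ as its extension in this inventory. No smaller conjunction from the listed features achieves this: [+dorsal] alone would also admit /ɲ/; [-nasal] alone would also admit /ʂ, d, dz, ʐ, …/; and checking the remaining single features turns up none with this extension.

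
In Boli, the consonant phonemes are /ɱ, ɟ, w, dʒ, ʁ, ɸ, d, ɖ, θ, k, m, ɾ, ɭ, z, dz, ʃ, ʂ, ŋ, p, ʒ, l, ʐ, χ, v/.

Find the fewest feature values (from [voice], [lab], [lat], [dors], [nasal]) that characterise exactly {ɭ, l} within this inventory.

Every target segment is [+lateral] and no other inventory member is, so one feature is enough.

[+lat]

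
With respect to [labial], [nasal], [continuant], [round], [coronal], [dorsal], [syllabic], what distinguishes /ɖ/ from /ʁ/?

[continuant], [coronal], [dorsal]

/ɖ/ (voiced retroflex stop) and /ʁ/ (voiced uvular fricative) agree on [-labial], [-nasal], [-round], [-syllabic]. They differ on [continuant] (/ɖ/ [-], /ʁ/ [+]), [coronal] (/ɖ/ [+], /ʁ/ [-]), [dorsal] (/ɖ/ [-], /ʁ/ [+]).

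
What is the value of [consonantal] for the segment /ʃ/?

[+consonantal]

/ʃ/ is the voiceless postalveolar fricative. The feature [consonantal] marks segments produced with a major constriction in the vocal tract; /ʃ/ has this property, so it is [+consonantal].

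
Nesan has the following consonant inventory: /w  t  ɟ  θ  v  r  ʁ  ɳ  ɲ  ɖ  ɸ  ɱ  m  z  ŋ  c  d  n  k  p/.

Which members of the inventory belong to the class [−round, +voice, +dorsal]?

Eliminate segments failing any feature: /w/ is [+round]; /t, θ, ɸ, c, k, p/ are [−voice]; /v, r, ɳ, ɖ, ɱ, m, z, d, n/ are [−dorsal]. The remaining /ɟ, ʁ, ɲ, ŋ/ satisfy [−round], [+voice], [+dorsal].

ɟ, ʁ, ɲ, ŋ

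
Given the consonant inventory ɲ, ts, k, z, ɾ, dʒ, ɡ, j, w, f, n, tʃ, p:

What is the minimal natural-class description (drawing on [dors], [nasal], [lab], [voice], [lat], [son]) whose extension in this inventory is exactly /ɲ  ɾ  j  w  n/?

Every target segment is [+sonorant] and no other inventory member is, so one feature is enough.

[+son]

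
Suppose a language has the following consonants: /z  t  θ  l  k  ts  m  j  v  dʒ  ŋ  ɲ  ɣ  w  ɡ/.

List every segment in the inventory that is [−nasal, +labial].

v, w

Eliminate segments failing any feature: /z, t, θ, l, k, ts, j, dʒ, ɣ, ɡ/ are [−labial]; /m, ŋ, ɲ/ are [+nasal]. The remaining /v, w/ satisfy [−nasal], [+labial].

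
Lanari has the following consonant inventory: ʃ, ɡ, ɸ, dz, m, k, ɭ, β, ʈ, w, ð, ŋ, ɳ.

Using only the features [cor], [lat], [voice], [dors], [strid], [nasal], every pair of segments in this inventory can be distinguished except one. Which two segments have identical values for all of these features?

On the given features, /w/ and /ɡ/ have an identical profile: [-coronal], [-lateral], [+voice], [+dorsal], [-strident], [-nasal]. No other two segments in the inventory coincide on all 6 features. (They do differ in [sonorant], [continuant], [labial] and [round], which are not among the given features.)

w, ɡ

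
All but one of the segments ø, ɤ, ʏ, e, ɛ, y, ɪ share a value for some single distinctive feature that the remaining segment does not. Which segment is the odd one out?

ɤ

/ø, ɪ, ʏ, y, ɛ, e/ are all [−back], but /ɤ/ (mid back unrounded tense vowel) is [+back]. No other single segment can be removed to leave a set sharing one feature value that the removed segment lacks, so /ɤ/ is the odd one out.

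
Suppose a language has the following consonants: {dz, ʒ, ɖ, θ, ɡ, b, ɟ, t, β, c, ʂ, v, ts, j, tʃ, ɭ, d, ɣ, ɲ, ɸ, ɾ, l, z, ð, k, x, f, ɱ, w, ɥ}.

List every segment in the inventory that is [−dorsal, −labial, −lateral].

Eliminate segments failing any feature: /ɡ, ɟ, c, j, ɣ, ɲ, k, x, w, ɥ/ are [+dorsal]; /b, β, v, ɸ, f, ɱ/ are [+labial]; /ɭ, l/ are [+lateral]. The remaining /dz, ʒ, ɖ, θ, t, ʂ, ts, tʃ, d, ɾ, z, ð/ satisfy [−dorsal], [−labial], [−lateral].

dz, ʒ, ɖ, θ, t, ʂ, ts, tʃ, d, ɾ, z, ð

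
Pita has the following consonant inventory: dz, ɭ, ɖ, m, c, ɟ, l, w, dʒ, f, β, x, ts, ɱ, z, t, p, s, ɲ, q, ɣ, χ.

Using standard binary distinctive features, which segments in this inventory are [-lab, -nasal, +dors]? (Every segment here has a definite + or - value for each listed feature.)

Eliminate segments failing any feature: /dz, ɭ, ɖ, l, dʒ, ts, z, t, s/ are [-dorsal]; /m, w, f, β, ɱ, p/ are [+labial]; /ɲ/ is [+nasal]. The remaining /c, ɟ, x, q, ɣ, χ/ satisfy [-labial], [-nasal], [+dorsal].

c, ɟ, x, q, ɣ, χ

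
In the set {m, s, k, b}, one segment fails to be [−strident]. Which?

/b, k, m/ are all [−strident]; /s/ (voiceless alveolar fricative) is [+strident].

s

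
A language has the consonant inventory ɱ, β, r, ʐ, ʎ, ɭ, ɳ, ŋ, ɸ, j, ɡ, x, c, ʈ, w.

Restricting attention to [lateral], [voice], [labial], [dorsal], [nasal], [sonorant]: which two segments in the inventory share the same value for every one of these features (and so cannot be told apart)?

/x/ (voiceless velar fricative) and /c/ (voiceless palatal stop) are both [-lateral], [-voice], [-labial], [+dorsal], [-nasal], [-sonorant], so none of the listed features separates them. (They do differ in [continuant] and [back], which are not among the given features.) Every other pair in the inventory differs on at least one listed feature.

x, c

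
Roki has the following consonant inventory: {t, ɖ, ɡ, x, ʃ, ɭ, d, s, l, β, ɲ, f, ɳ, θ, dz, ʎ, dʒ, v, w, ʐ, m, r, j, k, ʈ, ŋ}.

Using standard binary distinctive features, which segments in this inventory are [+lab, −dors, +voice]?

Among the inventory, the [+labial] segments are /β, f, v, w, m/.
Then [−dorsal] gives /β, f, v, m/.
Intersecting with [+voice] leaves /β, v, m/.

β, v, m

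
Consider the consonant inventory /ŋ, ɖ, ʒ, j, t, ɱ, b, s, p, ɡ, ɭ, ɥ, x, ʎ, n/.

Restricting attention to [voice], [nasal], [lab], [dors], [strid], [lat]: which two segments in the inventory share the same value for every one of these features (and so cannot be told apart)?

ɡ, j

Both /ɡ/ and /j/ are [+voice], [−nasal], [−labial], [+dorsal], [−strident], [−lateral]. Since the list omits [sonorant], [continuant] and [back] — which do distinguish the voiced velar stop from the palatal glide — this pair collapses; all other pairs remain distinct.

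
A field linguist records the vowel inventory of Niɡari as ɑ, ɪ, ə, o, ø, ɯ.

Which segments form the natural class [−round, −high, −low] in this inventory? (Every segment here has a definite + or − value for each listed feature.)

ə

Among the inventory, the [−round] segments are /ɑ, ɪ, ə, ɯ/.
Intersecting with [−high] gives /ɑ, ə/.
Among these, [−low] leaves /ə/.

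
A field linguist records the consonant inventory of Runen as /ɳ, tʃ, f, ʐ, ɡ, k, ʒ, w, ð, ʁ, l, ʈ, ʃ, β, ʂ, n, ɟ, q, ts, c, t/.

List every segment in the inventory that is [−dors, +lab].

Checking each segment against [−dorsal], [+labial]: /f/ (voiceless labiodental fricative), /β/ (voiced bilabial fricative) satisfy every feature; every other segment in the inventory fails at least one.

f, β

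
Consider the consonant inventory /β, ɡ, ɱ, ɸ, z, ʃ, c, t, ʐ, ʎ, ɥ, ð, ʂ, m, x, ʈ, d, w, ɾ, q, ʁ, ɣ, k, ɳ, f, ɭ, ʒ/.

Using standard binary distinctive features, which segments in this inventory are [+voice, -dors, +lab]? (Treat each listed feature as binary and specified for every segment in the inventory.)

The [+voice] segments are /β, ɡ, ɱ, z, ʐ, ʎ, ɥ, ð, m, d, w, ɾ, ʁ, ɣ, ɳ, ɭ, ʒ/.
Among these, [-dorsal] gives /β, ɱ, z, ʐ, ð, m, d, ɾ, ɳ, ɭ, ʒ/.
Then [+labial] leaves /β, ɱ, m/.

β, ɱ, m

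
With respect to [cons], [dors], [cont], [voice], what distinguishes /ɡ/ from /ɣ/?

[continuant]

/ɡ/ (voiced velar stop) and /ɣ/ (voiced velar fricative) agree on [+consonantal], [+dorsal], [+voice]. They differ on [continuant] (/ɡ/ [−], /ɣ/ [+]).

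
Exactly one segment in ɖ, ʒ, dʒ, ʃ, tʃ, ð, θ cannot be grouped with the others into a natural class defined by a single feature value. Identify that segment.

ɖ

[distributed] groups all but one: /θ, ʃ, ð, dʒ, tʃ, ʒ/ share [+distributed] while /ɖ/ (voiced retroflex stop) alone is [−distributed]. Removing any other segment would not leave a single-feature class that excludes it.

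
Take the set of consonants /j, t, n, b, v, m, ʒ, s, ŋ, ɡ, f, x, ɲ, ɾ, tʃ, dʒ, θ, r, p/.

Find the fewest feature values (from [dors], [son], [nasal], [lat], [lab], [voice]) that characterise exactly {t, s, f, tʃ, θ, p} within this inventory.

[−voice, −dors]

/t, s, f, tʃ, θ, p/ are all [−voice], [−dorsal], and no other segment in the inventory matches both values. Dropping any one of them over-generates: [−dorsal] alone would also admit /n, b, v, m, …/; [−voice] alone would also admit /x/. No other single listed feature picks out exactly this set either, so fewer than two features will not do.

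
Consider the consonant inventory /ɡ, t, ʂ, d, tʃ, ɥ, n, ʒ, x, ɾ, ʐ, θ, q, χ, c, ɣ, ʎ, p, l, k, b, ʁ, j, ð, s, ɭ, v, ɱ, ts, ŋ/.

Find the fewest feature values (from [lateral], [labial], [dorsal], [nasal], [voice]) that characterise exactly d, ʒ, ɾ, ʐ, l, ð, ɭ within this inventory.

/d, ʒ, ɾ, ʐ, l, ð, ɭ/ are all [+voice], [−nasal], [−labial], [−dorsal], and no other segment in the inventory matches all four values. Dropping any one of them over-generates: [−nasal, −labial, −dorsal] alone would also admit /t, ʂ, tʃ, θ, …/; [+voice, −labial, −dorsal] alone would also admit /n/; [+voice, −nasal, −dorsal] alone would also admit /b, v/; [+voice, −nasal, −labial] alone would also admit /ɡ, ɣ, ʎ, ʁ, …/. No other combination of three listed features picks out exactly this set either, so fewer than four features will not do.

[+voice, −nasal, −labial, −dorsal]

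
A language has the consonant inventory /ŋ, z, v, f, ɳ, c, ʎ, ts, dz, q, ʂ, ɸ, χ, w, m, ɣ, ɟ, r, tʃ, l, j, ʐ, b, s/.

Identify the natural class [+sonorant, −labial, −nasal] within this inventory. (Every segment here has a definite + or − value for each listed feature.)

Eliminate segments failing any feature: /ŋ, ɳ/ are [+nasal]; /z, v, f, c, ts, dz, q, ʂ, ɸ, χ, ɣ, ɟ, tʃ, ʐ, b, s/ are [−sonorant]; /w, m/ are [+labial]. The remaining /ʎ, r, l, j/ satisfy [+sonorant], [−labial], [−nasal].

ʎ, r, l, j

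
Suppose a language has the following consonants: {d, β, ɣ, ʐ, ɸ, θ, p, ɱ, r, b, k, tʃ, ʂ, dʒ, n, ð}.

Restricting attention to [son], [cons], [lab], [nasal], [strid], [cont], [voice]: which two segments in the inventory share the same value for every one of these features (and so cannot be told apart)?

ɣ, ð

/ɣ/ (voiced velar fricative) and /ð/ (voiced dental fricative) are both [-sonorant], [+consonantal], [-labial], [-nasal], [-strident], [+continuant], [+voice], so none of the listed features separates them. (They do differ in [coronal] and [dorsal], which are not among the given features.) Every other pair in the inventory differs on at least one listed feature.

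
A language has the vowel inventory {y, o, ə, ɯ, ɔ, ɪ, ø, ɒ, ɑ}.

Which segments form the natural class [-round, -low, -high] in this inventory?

ə

Checking each segment against [-round], [-low], [-high]: /ə/ (mid central vowel (schwa)) satisfies every feature; every other segment in the inventory fails at least one.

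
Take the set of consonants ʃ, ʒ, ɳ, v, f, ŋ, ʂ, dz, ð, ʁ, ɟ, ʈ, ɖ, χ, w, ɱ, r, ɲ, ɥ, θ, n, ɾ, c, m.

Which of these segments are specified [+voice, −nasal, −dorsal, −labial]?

ʒ, dz, ð, ɖ, r, ɾ

Checking each segment against [+voice], [−nasal], [−dorsal], [−labial]: /ʒ/ (voiced postalveolar fricative), /dz/ (voiced alveolar affricate), /ð/ (voiced dental fricative), /ɖ/ (voiced retroflex stop), /r/ (alveolar trill), /ɾ/ (alveolar tap) satisfy every feature; every other segment in the inventory fails at least one.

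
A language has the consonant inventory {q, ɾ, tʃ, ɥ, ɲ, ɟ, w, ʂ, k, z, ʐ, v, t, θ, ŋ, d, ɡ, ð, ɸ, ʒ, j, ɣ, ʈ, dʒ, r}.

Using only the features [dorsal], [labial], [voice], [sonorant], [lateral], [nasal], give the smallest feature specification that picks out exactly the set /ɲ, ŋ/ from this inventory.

[+nasal]

The target set is precisely the extension of [+nasal] in this inventory.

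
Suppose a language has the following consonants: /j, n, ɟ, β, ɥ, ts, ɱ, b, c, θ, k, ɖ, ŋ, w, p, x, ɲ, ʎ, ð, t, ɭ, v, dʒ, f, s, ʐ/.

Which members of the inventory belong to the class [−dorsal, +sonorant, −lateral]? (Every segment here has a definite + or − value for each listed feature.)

Eliminate segments failing any feature: /j, ɟ, ɥ, c, k, ŋ, w, x, ɲ, ʎ/ are [+dorsal]; /β, ts, b, θ, ɖ, p, ð, t, v, dʒ, f, s, ʐ/ are [−sonorant]; /ɭ/ is [+lateral]. The remaining /n, ɱ/ satisfy [−dorsal], [+sonorant], [−lateral].

n, ɱ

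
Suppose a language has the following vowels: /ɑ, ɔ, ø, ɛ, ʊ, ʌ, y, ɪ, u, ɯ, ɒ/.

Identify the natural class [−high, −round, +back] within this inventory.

ɑ, ʌ

Among the inventory, the [−high] segments are /ɑ, ɔ, ø, ɛ, ʌ, ɒ/.
Within that set, [−round] gives /ɑ, ɛ, ʌ/.
Then [+back] leaves /ɑ, ʌ/.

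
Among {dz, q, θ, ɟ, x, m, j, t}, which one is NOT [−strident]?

Every segment except /dz/ is [−strident]. /dz/ (voiced alveolar affricate) is [+strident], so it is the exception.

dz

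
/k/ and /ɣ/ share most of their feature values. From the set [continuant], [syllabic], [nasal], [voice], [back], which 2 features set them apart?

[voice], [continuant]

/k/ (voiceless velar stop) and /ɣ/ (voiced velar fricative) agree on [-syllabic], [-nasal], [+back]. They differ on [voice] (/k/ [-], /ɣ/ [+]), [continuant] (/k/ [-], /ɣ/ [+]).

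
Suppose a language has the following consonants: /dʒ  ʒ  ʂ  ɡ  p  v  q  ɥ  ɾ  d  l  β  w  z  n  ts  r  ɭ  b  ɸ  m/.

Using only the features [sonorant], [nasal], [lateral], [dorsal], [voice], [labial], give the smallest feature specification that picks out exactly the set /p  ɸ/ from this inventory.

The class [-voice], [+labial] has exactly /p, ɸ/ as its extension in this inventory. No smaller conjunction from the listed features achieves this: [+labial] alone would also admit /v, ɥ, β, w, …/; [-voice] alone would also admit /ʂ, q, ts/; and checking the remaining single features turns up none with this extension.

[-voice, +labial]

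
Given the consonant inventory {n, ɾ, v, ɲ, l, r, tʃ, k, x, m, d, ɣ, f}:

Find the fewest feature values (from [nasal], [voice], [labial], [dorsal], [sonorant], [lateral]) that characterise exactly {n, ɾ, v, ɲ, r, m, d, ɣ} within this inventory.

Every target segment is [+voice], [−lateral]; each remaining inventory member fails at least one of these. Each conjunct is needed — [−lateral] alone would also admit /tʃ, k, x, f/; [+voice] alone would also admit /l/ — and no other single listed feature has exactly this extension, so two is the minimum.

[+voice, −lateral]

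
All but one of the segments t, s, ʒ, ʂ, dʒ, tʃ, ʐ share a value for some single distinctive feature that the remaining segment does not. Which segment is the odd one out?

/dʒ, s, ʐ, ʒ, tʃ, ʂ/ are all [+strident], but /t/ (voiceless alveolar stop) is [−strident]. No other single segment can be removed to leave a set sharing one feature value that the removed segment lacks, so /t/ is the odd one out.

t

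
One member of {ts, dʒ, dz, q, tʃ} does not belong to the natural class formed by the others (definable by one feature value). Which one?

q

The remaining segments after removing /q/ share [+delayed release]; /q/ (voiceless uvular stop) is [-delayed release]. For every other candidate removal, the leftover set fails to share any single feature value that the removed segment lacks.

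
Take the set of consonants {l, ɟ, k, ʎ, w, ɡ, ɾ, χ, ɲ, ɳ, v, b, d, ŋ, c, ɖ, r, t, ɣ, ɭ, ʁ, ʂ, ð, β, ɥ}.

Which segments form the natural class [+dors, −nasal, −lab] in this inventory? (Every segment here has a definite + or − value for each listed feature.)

Checking each segment against [+dorsal], [−nasal], [−labial]: /ɟ/ (voiced palatal stop), /k/ (voiceless velar stop), /ʎ/ (palatal lateral approximant), /ɡ/ (voiced velar stop), /χ/ (voiceless uvular fricative), /c/ (voiceless palatal stop), among others, satisfy every feature; every other segment in the inventory fails at least one.

ɟ, k, ʎ, ɡ, χ, c, ɣ, ʁ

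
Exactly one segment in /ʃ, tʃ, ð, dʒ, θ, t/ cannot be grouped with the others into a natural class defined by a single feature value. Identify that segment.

[distributed] groups all but one: /θ, dʒ, tʃ, ð, ʃ/ share [+distributed] while /t/ (voiceless alveolar stop) alone is [−distributed]. Removing any other segment would not leave a single-feature class that excludes it.

t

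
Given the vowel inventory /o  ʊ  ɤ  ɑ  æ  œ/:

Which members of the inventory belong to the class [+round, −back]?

œ

Checking each segment against [+round], [−back]: /œ/ (mid front rounded lax vowel) satisfies every feature; every other segment in the inventory fails at least one.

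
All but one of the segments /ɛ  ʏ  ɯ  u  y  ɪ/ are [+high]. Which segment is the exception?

ɛ

/ɛ/ is the mid front unrounded lax vowel, which is [-high]; the rest — /ɯ, u, ʏ, ɪ, y/ — are [+high].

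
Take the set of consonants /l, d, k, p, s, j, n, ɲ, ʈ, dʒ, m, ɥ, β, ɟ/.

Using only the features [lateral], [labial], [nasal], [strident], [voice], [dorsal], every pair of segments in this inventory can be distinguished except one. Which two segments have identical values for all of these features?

j, ɟ

Both /j/ and /ɟ/ are [−lateral], [−labial], [−nasal], [−strident], [+voice], [+dorsal]. Since the list omits [sonorant] and [continuant] — which do distinguish the palatal glide from the voiced palatal stop — this pair collapses; all other pairs remain distinct.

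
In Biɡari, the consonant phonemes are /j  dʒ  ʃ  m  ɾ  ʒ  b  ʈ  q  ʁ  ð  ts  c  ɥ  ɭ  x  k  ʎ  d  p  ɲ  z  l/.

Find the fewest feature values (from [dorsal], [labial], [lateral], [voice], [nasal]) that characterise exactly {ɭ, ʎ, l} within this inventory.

[+lateral]

The target set is precisely the extension of [+lateral] in this inventory.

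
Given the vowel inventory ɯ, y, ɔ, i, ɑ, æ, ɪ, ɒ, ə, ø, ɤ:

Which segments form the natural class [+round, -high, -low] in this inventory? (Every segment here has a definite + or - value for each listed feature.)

Eliminate segments failing any feature: /ɯ, i, ɑ, æ, ɪ, ə, ɤ/ are [-round]; /y/ is [+high]; /ɒ/ is [+low]. The remaining /ɔ, ø/ satisfy [+round], [-high], [-low].

ɔ, ø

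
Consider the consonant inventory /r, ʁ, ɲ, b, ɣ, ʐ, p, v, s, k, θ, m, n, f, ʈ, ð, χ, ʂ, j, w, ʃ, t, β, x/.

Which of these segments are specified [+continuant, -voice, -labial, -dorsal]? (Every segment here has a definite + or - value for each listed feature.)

The [+continuant] segments are /r, ʁ, ɣ, ʐ, v, s, θ, f, ð, χ, ʂ, j, w, ʃ, β, x/.
Within that set, [-voice] gives /s, θ, f, χ, ʂ, ʃ, x/.
Then [-labial] gives /s, θ, χ, ʂ, ʃ, x/.
Among these, [-dorsal] leaves /s, θ, ʂ, ʃ/.

s, θ, ʂ, ʃ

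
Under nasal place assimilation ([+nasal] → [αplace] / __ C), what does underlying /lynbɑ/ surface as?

The only nasal preceding a consonant is /n/ before /b/. /b/ is [+labial], so /n/ → /m/, giving [lymbɑ].

[lymbɑ]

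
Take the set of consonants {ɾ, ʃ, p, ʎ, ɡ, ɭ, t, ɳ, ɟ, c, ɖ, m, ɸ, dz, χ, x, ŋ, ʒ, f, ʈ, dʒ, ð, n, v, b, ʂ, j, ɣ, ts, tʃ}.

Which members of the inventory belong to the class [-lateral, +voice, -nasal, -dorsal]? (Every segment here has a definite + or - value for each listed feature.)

ɾ, ɖ, dz, ʒ, dʒ, ð, v, b

Eliminate segments failing any feature: /ʃ, p, t, c, ɸ, χ, x, f, ʈ, ʂ, ts, tʃ/ are [-voice]; /ʎ, ɭ/ are [+lateral]; /ɡ, ɟ, j, ɣ/ are [+dorsal]; /ɳ, m, ŋ, n/ are [+nasal]. The remaining /ɾ, ɖ, dz, ʒ, dʒ, ð, v, b/ satisfy [-lateral], [+voice], [-nasal], [-dorsal].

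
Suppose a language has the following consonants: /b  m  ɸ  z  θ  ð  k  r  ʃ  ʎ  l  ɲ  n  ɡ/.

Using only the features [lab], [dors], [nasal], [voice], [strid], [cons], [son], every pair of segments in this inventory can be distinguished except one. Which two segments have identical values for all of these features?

/r/ (alveolar trill) and /l/ (alveolar lateral approximant) are both [-labial], [-dorsal], [-nasal], [+voice], [-strident], [+consonantal], [+sonorant], so none of the listed features separates them. (They do differ in [lateral], which is not among the given features.) Every other pair in the inventory differs on at least one listed feature.

r, l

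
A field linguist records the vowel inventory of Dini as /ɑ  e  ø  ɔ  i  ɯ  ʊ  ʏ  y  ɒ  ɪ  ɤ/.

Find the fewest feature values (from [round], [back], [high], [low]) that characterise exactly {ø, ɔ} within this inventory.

[-high, -low, +round]

Every target segment is [-high], [-low], [+round]; each remaining inventory member fails at least one of these. Each conjunct is needed — [-low, +round] alone would also admit /ʊ, ʏ, y/; [-high, +round] alone would also admit /ɒ/; [-high, -low] alone would also admit /e, ɤ/ — and no other combination of two listed features has exactly this extension, so three is the minimum.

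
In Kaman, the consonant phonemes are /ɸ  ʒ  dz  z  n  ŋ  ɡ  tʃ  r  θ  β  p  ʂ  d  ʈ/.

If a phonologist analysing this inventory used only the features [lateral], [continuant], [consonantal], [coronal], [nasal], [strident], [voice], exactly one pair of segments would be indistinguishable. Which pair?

/ʒ/ (voiced postalveolar fricative) and /z/ (voiced alveolar fricative) are both [−lateral], [+continuant], [+consonantal], [+coronal], [−nasal], [+strident], [+voice], so none of the listed features separates them. (They do differ in [anterior] and [distributed], which are not among the given features.) Every other pair in the inventory differs on at least one listed feature.

ʒ, z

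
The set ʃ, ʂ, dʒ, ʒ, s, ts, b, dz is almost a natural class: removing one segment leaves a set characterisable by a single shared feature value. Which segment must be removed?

[strident] (equivalently [labial], [coronal]) groups all but one: /ʂ, s, ʒ, dz, ts, ʃ, dʒ/ share [+strident] while /b/ (voiced bilabial stop) alone is [−strident]. Removing any other segment would not leave a single-feature class that excludes it.

b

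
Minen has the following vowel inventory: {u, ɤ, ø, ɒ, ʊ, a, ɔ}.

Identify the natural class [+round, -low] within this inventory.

Eliminate segments failing any feature: /ɤ, a/ are [-round]; /ɒ/ is [+low]. The remaining /u, ø, ʊ, ɔ/ satisfy [+round], [-low].

u, ø, ʊ, ɔ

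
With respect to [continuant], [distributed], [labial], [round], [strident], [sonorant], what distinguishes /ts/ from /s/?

[continuant]

/ts/ (voiceless alveolar affricate) and /s/ (voiceless alveolar fricative) agree on [-distributed], [-labial], [-round], [+strident], [-sonorant]. They differ on [continuant] (/ts/ [-], /s/ [+]).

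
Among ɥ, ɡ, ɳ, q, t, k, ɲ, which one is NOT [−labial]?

/ɡ, q, ɲ, ɳ, t, k/ are all [−labial]; /ɥ/ (labial-palatal glide) is [+labial].

ɥ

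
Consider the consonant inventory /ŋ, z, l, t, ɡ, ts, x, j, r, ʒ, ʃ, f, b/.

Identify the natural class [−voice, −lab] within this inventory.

t, ts, x, ʃ

Eliminate segments failing any feature: /ŋ, z, l, ɡ, j, r, ʒ, b/ are [+voice]; /f/ is [+labial]. The remaining /t, ts, x, ʃ/ satisfy [−voice], [−labial].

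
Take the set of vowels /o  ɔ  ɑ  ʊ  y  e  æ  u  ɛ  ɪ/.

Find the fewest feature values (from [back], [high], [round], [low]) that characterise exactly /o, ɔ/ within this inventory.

[−high, +round]

The class [−high], [+round] has exactly /o, ɔ/ as its extension in this inventory. No smaller conjunction from the listed features achieves this: [+round] alone would also admit /ʊ, y, u/; [−high] alone would also admit /ɑ, e, æ, ɛ/; and checking the remaining single features turns up none with this extension.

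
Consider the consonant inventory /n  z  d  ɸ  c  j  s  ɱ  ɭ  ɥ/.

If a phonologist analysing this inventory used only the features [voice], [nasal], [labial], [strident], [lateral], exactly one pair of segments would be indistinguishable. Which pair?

Both /j/ and /d/ are [+voice], [-nasal], [-labial], [-strident], [-lateral]. Since the list omits [sonorant], [continuant] and [dorsal] — which do distinguish the palatal glide from the voiced alveolar stop — this pair collapses; all other pairs remain distinct.

j, d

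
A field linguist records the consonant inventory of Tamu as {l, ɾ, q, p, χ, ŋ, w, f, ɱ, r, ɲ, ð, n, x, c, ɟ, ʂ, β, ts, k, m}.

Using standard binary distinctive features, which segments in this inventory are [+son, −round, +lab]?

Checking each segment against [+sonorant], [−round], [+labial]: /ɱ/ (labiodental nasal), /m/ (bilabial nasal) satisfy every feature; every other segment in the inventory fails at least one.

ɱ, m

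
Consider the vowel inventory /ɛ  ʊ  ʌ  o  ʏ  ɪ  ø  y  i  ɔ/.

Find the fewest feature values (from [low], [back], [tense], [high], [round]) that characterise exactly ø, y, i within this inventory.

[−back, +tense]

/ø, y, i/ are all [−back], [+tense], and no other segment in the inventory matches both values. Dropping any one of them over-generates: [+tense] alone would also admit /o/; [−back] alone would also admit /ɛ, ʏ, ɪ/. No other single listed feature picks out exactly this set either, so fewer than two features will not do.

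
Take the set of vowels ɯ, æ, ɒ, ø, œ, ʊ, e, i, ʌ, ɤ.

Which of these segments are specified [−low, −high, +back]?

ʌ, ɤ

Checking each segment against [−low], [−high], [+back]: /ʌ/ (mid back unrounded lax vowel), /ɤ/ (mid back unrounded tense vowel) satisfy every feature; every other segment in the inventory fails at least one.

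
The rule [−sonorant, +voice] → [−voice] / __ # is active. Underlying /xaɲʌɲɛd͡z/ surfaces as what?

The only segment in the rule's environment that also matches [−sonorant, +voice] is /d͡z/. Applying [−voice] turns the voiced alveolar affricate into /t͡s/ (voiceless alveolar affricate), giving [xaɲʌɲɛt͡s].

[xaɲʌɲɛt͡s]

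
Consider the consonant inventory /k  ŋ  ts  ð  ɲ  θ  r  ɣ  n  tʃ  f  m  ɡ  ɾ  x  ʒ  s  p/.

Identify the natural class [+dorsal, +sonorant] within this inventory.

Checking each segment against [+dorsal], [+sonorant]: /ŋ/ (velar nasal), /ɲ/ (palatal nasal) satisfy every feature; every other segment in the inventory fails at least one.

ŋ, ɲ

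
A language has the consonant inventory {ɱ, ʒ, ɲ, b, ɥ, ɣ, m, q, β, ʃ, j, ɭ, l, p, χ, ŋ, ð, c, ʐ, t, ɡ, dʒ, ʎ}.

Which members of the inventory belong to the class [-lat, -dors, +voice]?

ɱ, ʒ, b, m, β, ð, ʐ, dʒ

Checking each segment against [-lateral], [-dorsal], [+voice]: /ɱ/ (labiodental nasal), /ʒ/ (voiced postalveolar fricative), /b/ (voiced bilabial stop), /m/ (bilabial nasal), /β/ (voiced bilabial fricative), /ð/ (voiced dental fricative), among others, satisfy every feature; every other segment in the inventory fails at least one.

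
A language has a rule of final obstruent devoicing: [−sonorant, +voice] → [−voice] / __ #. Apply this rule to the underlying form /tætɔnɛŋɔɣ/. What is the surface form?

Only the final segment /ɣ/ is both word-final and matches the structural description. It is a voiced velar fricative, so [−sonorant, +voice] holds; changing it to [−voice] with all other features held fixed yields /x/ (voiceless velar fricative). No other segment meets both the structural description and the environment, so the output is [tætɔnɛŋɔx].

[tætɔnɛŋɔx]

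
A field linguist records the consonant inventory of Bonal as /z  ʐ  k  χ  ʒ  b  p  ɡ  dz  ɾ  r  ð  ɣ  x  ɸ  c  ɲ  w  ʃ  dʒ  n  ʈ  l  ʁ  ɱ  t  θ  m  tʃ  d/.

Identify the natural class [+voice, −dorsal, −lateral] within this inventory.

z, ʐ, ʒ, b, dz, ɾ, r, ð, dʒ, n, ɱ, m, d

Eliminate segments failing any feature: /k, χ, p, x, ɸ, c, ʃ, ʈ, t, θ, tʃ/ are [−voice]; /ɡ, ɣ, ɲ, w, ʁ/ are [+dorsal]; /l/ is [+lateral]. The remaining /z, ʐ, ʒ, b, dz, ɾ, r, ð, dʒ, n, ɱ, m, d/ satisfy [+voice], [−dorsal], [−lateral].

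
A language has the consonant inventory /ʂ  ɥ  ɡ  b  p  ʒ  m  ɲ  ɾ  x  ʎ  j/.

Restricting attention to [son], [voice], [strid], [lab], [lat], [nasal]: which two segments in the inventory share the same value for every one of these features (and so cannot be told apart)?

ɾ, j

On the given features, /ɾ/ and /j/ have an identical profile: [+sonorant], [+voice], [−strident], [−labial], [−lateral], [−nasal]. No other two segments in the inventory coincide on all 6 features. (They do differ in [dorsal], which is not among the given features.)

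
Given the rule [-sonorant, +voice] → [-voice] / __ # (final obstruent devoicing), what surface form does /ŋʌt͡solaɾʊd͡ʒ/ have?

Only the final segment /d͡ʒ/ is both word-final and matches the structural description. It is a voiced postalveolar affricate, so [-sonorant, +voice] holds; changing it to [-voice] with all other features held fixed yields /t͡ʃ/ (voiceless postalveolar affricate). No other segment meets both the structural description and the environment, so the output is [ŋʌt͡solaɾʊt͡ʃ].

[ŋʌt͡solaɾʊt͡ʃ]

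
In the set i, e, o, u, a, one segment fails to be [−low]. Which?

a

/a/ is the low unrounded vowel, which is [+low]; the rest — /i, o, u, e/ — are [−low].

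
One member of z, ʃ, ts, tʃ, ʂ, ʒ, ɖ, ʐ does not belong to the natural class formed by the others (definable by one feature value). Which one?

ɖ

The remaining segments after removing /ɖ/ share [+strident]; /ɖ/ (voiced retroflex stop) is [-strident]. For every other candidate removal, the leftover set fails to share any single feature value that the removed segment lacks.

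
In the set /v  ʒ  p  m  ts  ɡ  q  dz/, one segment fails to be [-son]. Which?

m

/ɡ, ʒ, p, dz, ts, q, v/ are all [-sonorant]; /m/ (bilabial nasal) is [+sonorant].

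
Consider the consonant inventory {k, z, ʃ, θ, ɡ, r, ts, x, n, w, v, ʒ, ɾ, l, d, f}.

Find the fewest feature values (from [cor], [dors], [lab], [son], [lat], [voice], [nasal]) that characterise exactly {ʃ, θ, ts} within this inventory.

/ʃ, θ, ts/ are all [−voice], [+coronal], and no other segment in the inventory matches both values. Dropping any one of them over-generates: [+coronal] alone would also admit /z, r, n, ʒ, …/; [−voice] alone would also admit /k, x, f/. No other single listed feature picks out exactly this set either, so fewer than two features will not do.

[−voice, +cor]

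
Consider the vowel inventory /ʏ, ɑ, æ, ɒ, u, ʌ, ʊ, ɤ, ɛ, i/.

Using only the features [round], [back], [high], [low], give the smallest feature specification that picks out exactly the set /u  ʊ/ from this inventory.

/u, ʊ/ are all [+high], [+back], and no other segment in the inventory matches both values. Dropping any one of them over-generates: [+back] alone would also admit /ɑ, ɒ, ʌ, ɤ/; [+high] alone would also admit /ʏ, i/. No other single listed feature picks out exactly this set either, so fewer than two features will not do.

[+high, +back]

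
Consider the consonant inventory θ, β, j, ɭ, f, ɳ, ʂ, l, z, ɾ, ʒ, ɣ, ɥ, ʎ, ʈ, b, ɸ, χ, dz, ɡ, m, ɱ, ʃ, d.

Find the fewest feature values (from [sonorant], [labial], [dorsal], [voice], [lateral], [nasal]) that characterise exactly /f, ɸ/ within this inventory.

/f, ɸ/ are all [−voice], [+labial], and no other segment in the inventory matches both values. Dropping any one of them over-generates: [+labial] alone would also admit /β, ɥ, b, m, …/; [−voice] alone would also admit /θ, ʂ, ʈ, χ, …/. No other single listed feature picks out exactly this set either, so fewer than two features will not do.

[−voice, +labial]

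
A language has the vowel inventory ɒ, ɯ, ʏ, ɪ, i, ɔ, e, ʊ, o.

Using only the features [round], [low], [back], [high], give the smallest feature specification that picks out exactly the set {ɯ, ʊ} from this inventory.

[+high, +back]

Every target segment is [+high], [+back]; each remaining inventory member fails at least one of these. Each conjunct is needed — [+back] alone would also admit /ɒ, ɔ, o/; [+high] alone would also admit /ʏ, ɪ, i/ — and no other single listed feature has exactly this extension, so two is the minimum.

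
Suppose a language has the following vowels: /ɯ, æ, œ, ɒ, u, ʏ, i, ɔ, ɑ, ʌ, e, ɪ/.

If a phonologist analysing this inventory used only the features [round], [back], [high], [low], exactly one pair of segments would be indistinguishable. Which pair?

/ɪ/ (high front unrounded lax vowel) and /i/ (high front unrounded tense vowel) are both [-round], [-back], [+high], [-low], so none of the listed features separates them. (They do differ in [tense], which is not among the given features.) Every other pair in the inventory differs on at least one listed feature.

ɪ, i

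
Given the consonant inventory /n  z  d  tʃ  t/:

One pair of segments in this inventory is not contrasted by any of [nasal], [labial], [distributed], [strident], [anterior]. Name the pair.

d, t

On the given features, /d/ and /t/ have an identical profile: [-nasal], [-labial], [-distributed], [-strident], [+anterior]. No other two segments in the inventory coincide on all 5 features. (They do differ in [voice], which is not among the given features.)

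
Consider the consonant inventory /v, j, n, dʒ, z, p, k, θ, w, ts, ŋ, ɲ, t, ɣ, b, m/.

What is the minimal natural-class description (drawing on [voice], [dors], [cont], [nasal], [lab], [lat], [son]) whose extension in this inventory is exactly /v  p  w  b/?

The class [-nasal], [+labial] has exactly /v, p, w, b/ as its extension in this inventory. No smaller conjunction from the listed features achieves this: [+labial] alone would also admit /m/; [-nasal] alone would also admit /j, dʒ, z, k, …/; and checking the remaining single features turns up none with this extension.

[-nasal, +lab]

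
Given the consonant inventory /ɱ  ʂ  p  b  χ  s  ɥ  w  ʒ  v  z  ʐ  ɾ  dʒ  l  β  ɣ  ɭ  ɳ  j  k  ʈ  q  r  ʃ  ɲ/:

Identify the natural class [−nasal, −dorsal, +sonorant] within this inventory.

ɾ, l, ɭ, r

Eliminate segments failing any feature: /ɱ, ɳ, ɲ/ are [+nasal]; /ʂ, p, b, s, ʒ, v, z, ʐ, dʒ, β, ʈ, ʃ/ are [−sonorant]; /χ, ɥ, w, ɣ, j, k, q/ are [+dorsal]. The remaining /ɾ, l, ɭ, r/ satisfy [−nasal], [−dorsal], [+sonorant].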